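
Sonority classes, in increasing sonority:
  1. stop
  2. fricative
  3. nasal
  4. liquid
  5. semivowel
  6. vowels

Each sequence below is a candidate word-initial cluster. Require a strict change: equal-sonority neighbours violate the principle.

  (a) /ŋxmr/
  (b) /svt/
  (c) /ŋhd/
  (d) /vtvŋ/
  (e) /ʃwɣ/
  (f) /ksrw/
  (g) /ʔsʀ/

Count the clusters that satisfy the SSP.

2

(a) 3-2-3-4 → violates
(b) 2-2-1 → violates
(c) 3-2-1 → violates
(d) 2-1-2-3 → violates
(e) 2-5-2 → violates
(f) 1-2-4-5 → obeys
(g) 1-2-4 → obeys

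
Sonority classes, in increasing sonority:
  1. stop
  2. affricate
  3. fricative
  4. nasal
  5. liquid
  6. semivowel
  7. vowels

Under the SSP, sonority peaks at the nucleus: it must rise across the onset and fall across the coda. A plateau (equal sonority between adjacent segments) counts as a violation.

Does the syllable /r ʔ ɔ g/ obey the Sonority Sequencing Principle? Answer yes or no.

no

Onset: /r/ is a liquid (sonority 5), /ʔ/ is a stop (sonority 1); then the nucleus /ɔ/ (sonority 7).
Onset profile 5-1-7 — does not strictly rise throughout.
Coda: /g/ is a stop (sonority 1).
Coda profile 7-1 — falls from the nucleus.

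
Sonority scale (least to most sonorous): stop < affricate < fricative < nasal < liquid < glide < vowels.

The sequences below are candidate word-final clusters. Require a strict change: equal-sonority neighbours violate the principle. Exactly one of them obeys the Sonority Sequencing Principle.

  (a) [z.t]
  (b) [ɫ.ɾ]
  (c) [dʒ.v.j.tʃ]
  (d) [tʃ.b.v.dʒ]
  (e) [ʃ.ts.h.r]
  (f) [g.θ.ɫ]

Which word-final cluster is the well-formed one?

a

(a) 3-1 → obeys
(b) 5-5 → violates
(c) 2-3-6-2 → violates
(d) 2-1-3-2 → violates
(e) 3-2-3-5 → violates
(f) 1-3-5 → violates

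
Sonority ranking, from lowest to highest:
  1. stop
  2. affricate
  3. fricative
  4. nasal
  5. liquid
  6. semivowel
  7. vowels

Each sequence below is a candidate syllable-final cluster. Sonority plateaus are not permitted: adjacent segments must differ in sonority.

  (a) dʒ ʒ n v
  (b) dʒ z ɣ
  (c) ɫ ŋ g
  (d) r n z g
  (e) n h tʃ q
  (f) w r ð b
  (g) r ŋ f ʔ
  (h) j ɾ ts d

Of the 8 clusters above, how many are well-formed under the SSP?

(a) sonority 2-3-4-3: ill-formed.
(b) sonority 2-3-3: ill-formed.
(c) sonority 5-4-1: well-formed.
(d) sonority 5-4-3-1: well-formed.
(e) sonority 4-3-2-1: well-formed.
(f) sonority 6-5-3-1: well-formed.
(g) sonority 5-4-3-1: well-formed.
(h) sonority 6-5-2-1: well-formed.

6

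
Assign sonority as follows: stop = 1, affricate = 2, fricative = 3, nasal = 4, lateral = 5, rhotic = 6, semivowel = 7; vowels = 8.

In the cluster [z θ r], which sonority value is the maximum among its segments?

/z/ — fricative, sonority 3.
/θ/ — fricative, sonority 3.
/r/ — rhotic, sonority 6.
The maximum is 6.

6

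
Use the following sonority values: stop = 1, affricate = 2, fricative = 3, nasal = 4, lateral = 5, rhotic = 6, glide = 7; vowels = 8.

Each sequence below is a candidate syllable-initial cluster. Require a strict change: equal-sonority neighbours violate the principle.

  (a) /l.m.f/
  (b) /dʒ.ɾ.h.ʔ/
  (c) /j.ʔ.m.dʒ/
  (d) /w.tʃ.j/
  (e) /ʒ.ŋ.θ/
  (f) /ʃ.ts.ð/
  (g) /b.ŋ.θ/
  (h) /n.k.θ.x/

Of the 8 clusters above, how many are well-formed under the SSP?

0

(a) sonority 5-4-3: ill-formed.
(b) sonority 2-6-3-1: ill-formed.
(c) sonority 7-1-4-2: ill-formed.
(d) sonority 7-2-7: ill-formed.
(e) sonority 3-4-3: ill-formed.
(f) sonority 3-2-3: ill-formed.
(g) sonority 1-4-3: ill-formed.
(h) sonority 4-1-3-3: ill-formed.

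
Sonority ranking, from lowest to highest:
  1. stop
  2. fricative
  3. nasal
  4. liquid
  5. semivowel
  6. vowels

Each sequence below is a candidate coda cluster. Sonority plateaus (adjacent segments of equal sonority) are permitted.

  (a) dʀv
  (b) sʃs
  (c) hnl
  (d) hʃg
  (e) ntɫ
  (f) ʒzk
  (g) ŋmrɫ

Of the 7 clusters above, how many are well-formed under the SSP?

3

(a) 1-4-2 → violates
(b) 2-2-2 → obeys
(c) 2-3-4 → violates
(d) 2-2-1 → obeys
(e) 3-1-4 → violates
(f) 2-2-1 → obeys
(g) 3-3-4-4 → violates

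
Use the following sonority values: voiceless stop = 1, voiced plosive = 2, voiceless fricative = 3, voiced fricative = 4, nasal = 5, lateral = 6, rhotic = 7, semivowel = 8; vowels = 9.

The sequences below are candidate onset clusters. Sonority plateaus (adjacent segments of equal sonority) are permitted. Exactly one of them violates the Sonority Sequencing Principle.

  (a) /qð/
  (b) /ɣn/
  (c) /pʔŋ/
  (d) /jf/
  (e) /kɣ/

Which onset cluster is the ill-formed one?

d

(a) 1-4 → obeys
(b) 4-5 → obeys
(c) 1-1-5 → obeys
(d) 8-3 → violates
(e) 1-4 → obeys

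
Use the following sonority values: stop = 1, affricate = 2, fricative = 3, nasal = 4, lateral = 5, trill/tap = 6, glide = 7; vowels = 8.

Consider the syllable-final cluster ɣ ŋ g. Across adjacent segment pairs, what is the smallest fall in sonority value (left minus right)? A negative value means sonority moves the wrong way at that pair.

-1

/ɣ/ is a fricative (sonority 3).
/ŋ/ is a nasal (sonority 4).
/g/ is a stop (sonority 1).
/ɣ/→/ŋ/: change -1.
/ŋ/→/g/: change +3.
Minimum = -1.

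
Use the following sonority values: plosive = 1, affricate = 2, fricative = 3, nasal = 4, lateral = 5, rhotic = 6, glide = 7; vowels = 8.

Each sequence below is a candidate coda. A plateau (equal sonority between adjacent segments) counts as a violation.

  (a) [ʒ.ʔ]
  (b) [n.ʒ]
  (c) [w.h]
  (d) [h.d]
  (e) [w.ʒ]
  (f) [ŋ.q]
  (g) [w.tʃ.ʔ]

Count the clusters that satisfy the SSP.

7

(a) sonority 3-1: well-formed.
(b) sonority 4-3: well-formed.
(c) sonority 7-3: well-formed.
(d) sonority 3-1: well-formed.
(e) sonority 7-3: well-formed.
(f) sonority 4-1: well-formed.
(g) sonority 7-2-1: well-formed.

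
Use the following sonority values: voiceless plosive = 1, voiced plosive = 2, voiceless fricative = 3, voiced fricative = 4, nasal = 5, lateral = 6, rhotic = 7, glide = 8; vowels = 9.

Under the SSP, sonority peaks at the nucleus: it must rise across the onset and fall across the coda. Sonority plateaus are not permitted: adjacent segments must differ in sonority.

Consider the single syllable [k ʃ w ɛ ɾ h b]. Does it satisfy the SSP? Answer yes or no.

Onset: /k/ is a voiceless plosive (sonority 1), /ʃ/ is a voiceless fricative (sonority 3), /w/ is a glide (sonority 8); then the nucleus /ɛ/ (sonority 9).
Onset profile 1-3-8-9 — rises to the nucleus.
Coda: /ɾ/ is a rhotic (sonority 7), /h/ is a voiceless fricative (sonority 3), /b/ is a voiced plosive (sonority 2).
Coda profile 9-7-3-2 — falls from the nucleus.

yes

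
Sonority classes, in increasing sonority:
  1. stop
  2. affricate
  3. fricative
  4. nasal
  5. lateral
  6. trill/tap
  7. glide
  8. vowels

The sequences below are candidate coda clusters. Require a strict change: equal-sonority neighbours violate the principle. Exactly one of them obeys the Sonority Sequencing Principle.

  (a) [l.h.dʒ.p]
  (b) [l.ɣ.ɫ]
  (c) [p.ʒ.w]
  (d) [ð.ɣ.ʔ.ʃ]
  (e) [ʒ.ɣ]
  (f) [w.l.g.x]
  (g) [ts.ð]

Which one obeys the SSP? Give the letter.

a

(a) sonority 5-3-2-1: well-formed.
(b) sonority 5-3-5: ill-formed.
(c) sonority 1-3-7: ill-formed.
(d) sonority 3-3-1-3: ill-formed.
(e) sonority 3-3: ill-formed.
(f) sonority 7-5-1-3: ill-formed.
(g) sonority 2-3: ill-formed.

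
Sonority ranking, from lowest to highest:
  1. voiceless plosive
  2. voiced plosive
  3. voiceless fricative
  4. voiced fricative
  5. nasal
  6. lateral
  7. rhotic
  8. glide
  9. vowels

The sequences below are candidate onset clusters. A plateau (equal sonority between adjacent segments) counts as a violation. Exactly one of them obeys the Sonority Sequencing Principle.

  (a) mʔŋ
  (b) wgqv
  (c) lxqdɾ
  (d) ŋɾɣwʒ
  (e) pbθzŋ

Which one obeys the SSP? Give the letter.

(a) 5-1-5 → violates
(b) 8-2-1-4 → violates
(c) 6-3-1-2-7 → violates
(d) 5-7-4-8-4 → violates
(e) 1-2-3-4-5 → obeys

e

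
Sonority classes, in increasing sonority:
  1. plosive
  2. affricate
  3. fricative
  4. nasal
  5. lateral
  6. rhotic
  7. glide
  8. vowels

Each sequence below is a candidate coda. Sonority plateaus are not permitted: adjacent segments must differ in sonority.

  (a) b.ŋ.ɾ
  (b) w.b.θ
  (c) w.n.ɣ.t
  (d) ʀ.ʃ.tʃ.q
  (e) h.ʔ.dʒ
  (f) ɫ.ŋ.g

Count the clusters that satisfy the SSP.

3

(a) sonority 1-4-6: ill-formed.
(b) sonority 7-1-3: ill-formed.
(c) sonority 7-4-3-1: well-formed.
(d) sonority 6-3-2-1: well-formed.
(e) sonority 3-1-2: ill-formed.
(f) sonority 5-4-1: well-formed.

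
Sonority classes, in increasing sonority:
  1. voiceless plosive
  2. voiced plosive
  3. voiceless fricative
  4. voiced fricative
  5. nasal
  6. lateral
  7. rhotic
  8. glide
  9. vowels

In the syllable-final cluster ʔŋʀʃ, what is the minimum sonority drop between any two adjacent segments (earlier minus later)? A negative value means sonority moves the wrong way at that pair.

-4

/ʔ/ — voiceless plosive, sonority 1.
/ŋ/ — nasal, sonority 5.
/ʀ/ — rhotic, sonority 7.
/ʃ/ — voiceless fricative, sonority 3.
/ʔ/→/ŋ/: change -4.
/ŋ/→/ʀ/: change -2.
/ʀ/→/ʃ/: change +4.
Minimum = -4.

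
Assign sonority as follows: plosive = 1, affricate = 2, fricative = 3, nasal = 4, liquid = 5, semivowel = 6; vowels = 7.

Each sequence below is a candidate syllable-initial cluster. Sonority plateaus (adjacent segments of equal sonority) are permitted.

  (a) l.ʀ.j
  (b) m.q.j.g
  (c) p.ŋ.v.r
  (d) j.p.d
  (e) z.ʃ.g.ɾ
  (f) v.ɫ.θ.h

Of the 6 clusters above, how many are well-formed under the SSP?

1

(a) sonority 5-5-6: well-formed.
(b) sonority 4-1-6-1: ill-formed.
(c) sonority 1-4-3-5: ill-formed.
(d) sonority 6-1-1: ill-formed.
(e) sonority 3-3-1-5: ill-formed.
(f) sonority 3-5-3-3: ill-formed.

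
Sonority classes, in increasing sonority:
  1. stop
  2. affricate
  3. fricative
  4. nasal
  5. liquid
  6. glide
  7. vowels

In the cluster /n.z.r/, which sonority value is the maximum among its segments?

/n/ is a nasal (sonority 4).
/z/ is a fricative (sonority 3).
/r/ is a liquid (sonority 5).
The maximum is 5.

5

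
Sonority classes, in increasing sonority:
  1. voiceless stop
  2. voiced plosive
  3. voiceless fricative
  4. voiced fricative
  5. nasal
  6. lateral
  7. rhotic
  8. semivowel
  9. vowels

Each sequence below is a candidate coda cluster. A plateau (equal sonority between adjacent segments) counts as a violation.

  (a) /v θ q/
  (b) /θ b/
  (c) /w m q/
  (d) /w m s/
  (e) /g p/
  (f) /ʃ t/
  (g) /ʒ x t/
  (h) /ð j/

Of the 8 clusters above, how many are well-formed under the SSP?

(a) 4-3-1 → obeys
(b) 3-2 → obeys
(c) 8-5-1 → obeys
(d) 8-5-3 → obeys
(e) 2-1 → obeys
(f) 3-1 → obeys
(g) 4-3-1 → obeys
(h) 4-8 → violates

7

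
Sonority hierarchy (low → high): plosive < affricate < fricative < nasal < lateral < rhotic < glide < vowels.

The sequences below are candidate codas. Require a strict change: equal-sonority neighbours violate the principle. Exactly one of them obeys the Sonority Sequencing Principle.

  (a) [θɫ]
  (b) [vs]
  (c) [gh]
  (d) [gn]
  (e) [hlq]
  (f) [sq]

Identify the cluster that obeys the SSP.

f

(a) 3-5 → violates
(b) 3-3 → violates
(c) 1-3 → violates
(d) 1-4 → violates
(e) 3-5-1 → violates
(f) 3-1 → obeys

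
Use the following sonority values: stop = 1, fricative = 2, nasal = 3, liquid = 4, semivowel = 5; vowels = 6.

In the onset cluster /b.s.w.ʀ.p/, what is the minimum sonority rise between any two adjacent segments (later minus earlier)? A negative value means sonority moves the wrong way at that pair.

/b/ — stop, sonority 1.
/s/ — fricative, sonority 2.
/w/ — semivowel, sonority 5.
/ʀ/ — liquid, sonority 4.
/p/ — stop, sonority 1.
/b/→/s/: change +1.
/s/→/w/: change +3.
/w/→/ʀ/: change -1.
/ʀ/→/p/: change -3.
Minimum = -3.

-3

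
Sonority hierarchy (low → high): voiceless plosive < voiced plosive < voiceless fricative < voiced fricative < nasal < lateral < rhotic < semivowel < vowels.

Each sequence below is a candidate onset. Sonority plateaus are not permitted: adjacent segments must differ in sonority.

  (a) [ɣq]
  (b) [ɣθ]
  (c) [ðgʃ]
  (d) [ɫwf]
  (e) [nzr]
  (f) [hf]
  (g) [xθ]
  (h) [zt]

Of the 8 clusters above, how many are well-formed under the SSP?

0

(a) 4-1 → violates
(b) 4-3 → violates
(c) 4-2-3 → violates
(d) 6-8-3 → violates
(e) 5-4-7 → violates
(f) 3-3 → violates
(g) 3-3 → violates
(h) 4-1 → violates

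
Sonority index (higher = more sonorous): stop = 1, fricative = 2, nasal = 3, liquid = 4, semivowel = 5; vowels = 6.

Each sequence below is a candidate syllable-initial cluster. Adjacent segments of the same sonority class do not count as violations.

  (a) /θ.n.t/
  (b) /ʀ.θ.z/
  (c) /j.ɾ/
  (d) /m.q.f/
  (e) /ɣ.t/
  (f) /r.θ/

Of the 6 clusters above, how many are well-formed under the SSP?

0

(a) 2-3-1 → violates
(b) 4-2-2 → violates
(c) 5-4 → violates
(d) 3-1-2 → violates
(e) 2-1 → violates
(f) 4-2 → violates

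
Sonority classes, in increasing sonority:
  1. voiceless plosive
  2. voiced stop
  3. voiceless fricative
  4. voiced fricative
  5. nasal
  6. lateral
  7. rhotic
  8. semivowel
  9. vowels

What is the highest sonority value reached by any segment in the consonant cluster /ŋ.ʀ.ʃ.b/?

/ŋ/ is a nasal (sonority 5).
/ʀ/ is a rhotic (sonority 7).
/ʃ/ is a voiceless fricative (sonority 3).
/b/ is a voiced stop (sonority 2).
The maximum is 7.

7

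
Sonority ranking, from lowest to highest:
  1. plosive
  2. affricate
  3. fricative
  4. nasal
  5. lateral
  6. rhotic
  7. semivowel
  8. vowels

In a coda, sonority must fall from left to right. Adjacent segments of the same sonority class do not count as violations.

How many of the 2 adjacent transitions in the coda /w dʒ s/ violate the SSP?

/w/ — semivowel, sonority 7.
/dʒ/ — affricate, sonority 2.
/s/ — fricative, sonority 3.
/w/→/dʒ/: 7→2 (falls) — ok.
/dʒ/→/s/: 2→3 (does not fall) — violation.

1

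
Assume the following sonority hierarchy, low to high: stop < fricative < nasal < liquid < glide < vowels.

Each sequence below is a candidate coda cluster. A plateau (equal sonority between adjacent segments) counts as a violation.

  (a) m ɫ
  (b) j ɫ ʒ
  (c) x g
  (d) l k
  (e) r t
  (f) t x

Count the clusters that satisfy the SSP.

4

(a) 3-4 → violates
(b) 5-4-2 → obeys
(c) 2-1 → obeys
(d) 4-1 → obeys
(e) 4-1 → obeys
(f) 1-2 → violates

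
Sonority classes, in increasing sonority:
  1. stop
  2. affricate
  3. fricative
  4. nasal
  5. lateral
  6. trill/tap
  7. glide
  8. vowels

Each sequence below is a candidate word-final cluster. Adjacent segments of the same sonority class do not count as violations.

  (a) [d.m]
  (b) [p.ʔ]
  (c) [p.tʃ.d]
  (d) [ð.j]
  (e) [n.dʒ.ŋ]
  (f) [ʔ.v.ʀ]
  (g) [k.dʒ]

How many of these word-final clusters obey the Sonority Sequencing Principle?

(a) [d.m]: profile 1-4 — violates.
(b) [p.ʔ]: profile 1-1 — obeys.
(c) [p.tʃ.d]: profile 1-2-1 — violates.
(d) [ð.j]: profile 3-7 — violates.
(e) [n.dʒ.ŋ]: profile 4-2-4 — violates.
(f) [ʔ.v.ʀ]: profile 1-3-6 — violates.
(g) [k.dʒ]: profile 1-2 — violates.

1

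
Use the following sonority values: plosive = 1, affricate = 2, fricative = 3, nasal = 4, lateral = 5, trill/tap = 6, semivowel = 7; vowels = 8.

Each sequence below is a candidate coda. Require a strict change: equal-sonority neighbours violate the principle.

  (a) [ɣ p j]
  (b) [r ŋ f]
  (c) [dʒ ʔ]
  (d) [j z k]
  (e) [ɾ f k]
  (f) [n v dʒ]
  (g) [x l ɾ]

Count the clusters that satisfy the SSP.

5

(a) 3-1-7 → violates
(b) 6-4-3 → obeys
(c) 2-1 → obeys
(d) 7-3-1 → obeys
(e) 6-3-1 → obeys
(f) 4-3-2 → obeys
(g) 3-5-6 → violates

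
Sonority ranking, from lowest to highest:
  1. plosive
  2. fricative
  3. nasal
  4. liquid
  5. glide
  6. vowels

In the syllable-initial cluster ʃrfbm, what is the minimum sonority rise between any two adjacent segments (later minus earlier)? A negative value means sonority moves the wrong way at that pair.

-2

/ʃ/ — fricative, sonority 2.
/r/ — liquid, sonority 4.
/f/ — fricative, sonority 2.
/b/ — plosive, sonority 1.
/m/ — nasal, sonority 3.
/ʃ/→/r/: change +2.
/r/→/f/: change -2.
/f/→/b/: change -1.
/b/→/m/: change +2.
Minimum = -2.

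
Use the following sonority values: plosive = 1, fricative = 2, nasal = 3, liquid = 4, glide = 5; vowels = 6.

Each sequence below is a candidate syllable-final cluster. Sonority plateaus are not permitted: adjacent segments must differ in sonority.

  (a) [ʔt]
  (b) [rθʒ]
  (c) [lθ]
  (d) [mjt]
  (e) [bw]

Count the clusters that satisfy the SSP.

(a) 1-1 → violates
(b) 4-2-2 → violates
(c) 4-2 → obeys
(d) 3-5-1 → violates
(e) 1-5 → violates

1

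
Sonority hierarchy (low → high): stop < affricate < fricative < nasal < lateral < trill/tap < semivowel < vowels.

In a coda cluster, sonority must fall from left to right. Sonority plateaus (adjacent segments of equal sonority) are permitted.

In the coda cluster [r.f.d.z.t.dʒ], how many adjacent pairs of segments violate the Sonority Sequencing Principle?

/r/ — trill/tap, sonority 6.
/f/ — fricative, sonority 3.
/d/ — stop, sonority 1.
/z/ — fricative, sonority 3.
/t/ — stop, sonority 1.
/dʒ/ — affricate, sonority 2.
/r/→/f/: 6→3 (falls) — ok.
/f/→/d/: 3→1 (falls) — ok.
/d/→/z/: 1→3 (does not fall) — violation.
/z/→/t/: 3→1 (falls) — ok.
/t/→/dʒ/: 1→2 (does not fall) — violation.

2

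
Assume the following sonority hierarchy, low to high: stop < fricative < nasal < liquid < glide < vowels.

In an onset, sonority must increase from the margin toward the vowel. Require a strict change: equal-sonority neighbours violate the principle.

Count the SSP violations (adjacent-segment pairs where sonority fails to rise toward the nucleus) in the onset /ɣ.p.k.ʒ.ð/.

3

/ɣ/: fricative = 2.
/p/: stop = 1.
/k/: stop = 1.
/ʒ/: fricative = 2.
/ð/: fricative = 2.
/ɣ/→/p/: 2→1 (does not rise) — violation.
/p/→/k/: 1→1 (plateau) — violation.
/k/→/ʒ/: 1→2 (rises) — ok.
/ʒ/→/ð/: 2→2 (plateau) — violation.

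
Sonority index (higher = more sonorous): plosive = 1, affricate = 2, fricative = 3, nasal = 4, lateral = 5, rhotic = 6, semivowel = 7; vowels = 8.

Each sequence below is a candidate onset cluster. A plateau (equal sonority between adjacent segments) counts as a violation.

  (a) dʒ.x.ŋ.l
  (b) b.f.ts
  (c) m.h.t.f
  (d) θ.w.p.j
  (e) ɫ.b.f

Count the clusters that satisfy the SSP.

(a) sonority 2-3-4-5: well-formed.
(b) sonority 1-3-2: ill-formed.
(c) sonority 4-3-1-3: ill-formed.
(d) sonority 3-7-1-7: ill-formed.
(e) sonority 5-1-3: ill-formed.

1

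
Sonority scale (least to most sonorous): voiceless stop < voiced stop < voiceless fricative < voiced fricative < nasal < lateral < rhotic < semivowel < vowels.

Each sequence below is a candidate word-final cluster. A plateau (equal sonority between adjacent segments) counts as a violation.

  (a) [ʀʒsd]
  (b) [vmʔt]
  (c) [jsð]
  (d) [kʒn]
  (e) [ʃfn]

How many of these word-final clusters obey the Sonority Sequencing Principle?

1

(a) 7-4-3-2 → obeys
(b) 4-5-1-1 → violates
(c) 8-3-4 → violates
(d) 1-4-5 → violates
(e) 3-3-5 → violates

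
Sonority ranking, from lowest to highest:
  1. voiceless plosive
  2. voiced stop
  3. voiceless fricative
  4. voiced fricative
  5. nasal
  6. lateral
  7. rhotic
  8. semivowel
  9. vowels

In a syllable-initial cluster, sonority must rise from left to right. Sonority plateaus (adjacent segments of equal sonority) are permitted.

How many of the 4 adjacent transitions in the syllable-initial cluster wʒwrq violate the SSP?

/w/: semivowel = 8.
/ʒ/: voiced fricative = 4.
/w/: semivowel = 8.
/r/: rhotic = 7.
/q/: voiceless plosive = 1.
/w/→/ʒ/: 8→4 (does not rise) — violation.
/ʒ/→/w/: 4→8 (rises) — ok.
/w/→/r/: 8→7 (does not rise) — violation.
/r/→/q/: 7→1 (does not rise) — violation.

3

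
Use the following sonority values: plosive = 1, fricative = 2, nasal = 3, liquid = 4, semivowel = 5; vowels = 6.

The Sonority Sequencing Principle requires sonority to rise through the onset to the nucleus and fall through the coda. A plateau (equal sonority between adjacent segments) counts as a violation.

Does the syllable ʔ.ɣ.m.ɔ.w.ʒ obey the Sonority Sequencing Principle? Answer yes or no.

Onset: /ʔ/ is a plosive (sonority 1), /ɣ/ is a fricative (sonority 2), /m/ is a nasal (sonority 3); then the nucleus /ɔ/ (sonority 6).
Onset profile 1-2-3-6 — rises to the nucleus.
Coda: /w/ is a semivowel (sonority 5), /ʒ/ is a fricative (sonority 2).
Coda profile 6-5-2 — falls from the nucleus.

yes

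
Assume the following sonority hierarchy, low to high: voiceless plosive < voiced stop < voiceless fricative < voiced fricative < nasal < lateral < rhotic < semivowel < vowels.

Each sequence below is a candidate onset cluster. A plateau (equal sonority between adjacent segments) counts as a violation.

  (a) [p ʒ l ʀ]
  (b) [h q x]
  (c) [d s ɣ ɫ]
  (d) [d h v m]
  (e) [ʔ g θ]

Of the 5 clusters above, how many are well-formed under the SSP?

(a) 1-4-6-7 → obeys
(b) 3-1-3 → violates
(c) 2-3-4-6 → obeys
(d) 2-3-4-5 → obeys
(e) 1-2-3 → obeys

4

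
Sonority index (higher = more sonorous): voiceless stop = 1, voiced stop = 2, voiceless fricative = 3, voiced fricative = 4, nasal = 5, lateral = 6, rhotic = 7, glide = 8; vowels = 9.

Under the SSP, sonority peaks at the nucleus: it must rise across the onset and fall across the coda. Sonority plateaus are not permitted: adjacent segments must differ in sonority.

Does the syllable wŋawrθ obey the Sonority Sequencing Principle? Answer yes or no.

no

Onset: /w/ is a glide (sonority 8), /ŋ/ is a nasal (sonority 5); then the nucleus /a/ (sonority 9).
Onset profile 8-5-9 — does not strictly rise throughout.
Coda: /w/ is a glide (sonority 8), /r/ is a rhotic (sonority 7), /θ/ is a voiceless fricative (sonority 3).
Coda profile 9-8-7-3 — falls from the nucleus.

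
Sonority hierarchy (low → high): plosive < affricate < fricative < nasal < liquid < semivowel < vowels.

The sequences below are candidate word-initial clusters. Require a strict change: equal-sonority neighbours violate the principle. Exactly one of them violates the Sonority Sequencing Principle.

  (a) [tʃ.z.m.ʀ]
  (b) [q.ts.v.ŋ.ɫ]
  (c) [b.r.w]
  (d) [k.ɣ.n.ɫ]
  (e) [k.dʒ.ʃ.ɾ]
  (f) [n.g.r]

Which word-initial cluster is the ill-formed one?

f

(a) sonority 2-3-4-5: well-formed.
(b) sonority 1-2-3-4-5: well-formed.
(c) sonority 1-5-6: well-formed.
(d) sonority 1-3-4-5: well-formed.
(e) sonority 1-2-3-5: well-formed.
(f) sonority 4-1-5: ill-formed.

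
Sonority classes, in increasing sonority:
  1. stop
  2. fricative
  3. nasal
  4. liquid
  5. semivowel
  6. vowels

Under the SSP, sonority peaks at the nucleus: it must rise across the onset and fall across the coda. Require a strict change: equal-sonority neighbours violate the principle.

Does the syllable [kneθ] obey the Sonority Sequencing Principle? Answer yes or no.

yes

Onset: /k/ is a stop (sonority 1), /n/ is a nasal (sonority 3); then the nucleus /e/ (sonority 6).
Onset profile 1-3-6 — rises to the nucleus.
Coda: /θ/ is a fricative (sonority 2).
Coda profile 6-2 — falls from the nucleus.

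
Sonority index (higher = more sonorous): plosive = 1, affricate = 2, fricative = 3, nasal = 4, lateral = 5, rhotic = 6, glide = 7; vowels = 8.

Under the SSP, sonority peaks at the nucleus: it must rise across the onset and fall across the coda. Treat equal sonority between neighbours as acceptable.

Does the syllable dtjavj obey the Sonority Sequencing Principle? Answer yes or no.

no

Onset: /d/ is a plosive (sonority 1), /t/ is a plosive (sonority 1), /j/ is a glide (sonority 7); then the nucleus /a/ (sonority 8).
Onset profile 1-1-7-8 — rises to the nucleus.
Coda: /v/ is a fricative (sonority 3), /j/ is a glide (sonority 7).
Coda profile 8-3-7 — does not fall throughout.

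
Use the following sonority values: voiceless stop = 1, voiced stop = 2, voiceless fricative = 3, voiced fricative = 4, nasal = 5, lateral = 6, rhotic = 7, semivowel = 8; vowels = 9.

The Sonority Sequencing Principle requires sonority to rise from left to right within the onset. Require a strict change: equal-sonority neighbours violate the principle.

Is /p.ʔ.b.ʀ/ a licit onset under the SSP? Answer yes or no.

/p/ is a voiceless stop (sonority 1).
/ʔ/ is a voiceless stop (sonority 1).
/b/ is a voiced stop (sonority 2).
/ʀ/ is a rhotic (sonority 7).
The profile is 1-1-2-7. Between /p/ (1) and /ʔ/ (1) sonority does not rise, so the cluster violates the SSP.

no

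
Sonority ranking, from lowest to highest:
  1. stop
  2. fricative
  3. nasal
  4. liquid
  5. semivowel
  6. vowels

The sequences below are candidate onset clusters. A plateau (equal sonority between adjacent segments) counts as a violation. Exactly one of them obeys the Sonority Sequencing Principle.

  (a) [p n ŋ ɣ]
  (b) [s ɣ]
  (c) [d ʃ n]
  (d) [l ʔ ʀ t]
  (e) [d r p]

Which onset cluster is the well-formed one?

c

(a) sonority 1-3-3-2: ill-formed.
(b) sonority 2-2: ill-formed.
(c) sonority 1-2-3: well-formed.
(d) sonority 4-1-4-1: ill-formed.
(e) sonority 1-4-1: ill-formed.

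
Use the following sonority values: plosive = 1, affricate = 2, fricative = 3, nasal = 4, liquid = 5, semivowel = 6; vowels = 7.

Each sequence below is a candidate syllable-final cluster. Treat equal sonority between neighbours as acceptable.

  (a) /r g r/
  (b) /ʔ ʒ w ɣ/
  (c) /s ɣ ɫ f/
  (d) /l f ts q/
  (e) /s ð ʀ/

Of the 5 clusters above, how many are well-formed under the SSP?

(a) 5-1-5 → violates
(b) 1-3-6-3 → violates
(c) 3-3-5-3 → violates
(d) 5-3-2-1 → obeys
(e) 3-3-5 → violates

1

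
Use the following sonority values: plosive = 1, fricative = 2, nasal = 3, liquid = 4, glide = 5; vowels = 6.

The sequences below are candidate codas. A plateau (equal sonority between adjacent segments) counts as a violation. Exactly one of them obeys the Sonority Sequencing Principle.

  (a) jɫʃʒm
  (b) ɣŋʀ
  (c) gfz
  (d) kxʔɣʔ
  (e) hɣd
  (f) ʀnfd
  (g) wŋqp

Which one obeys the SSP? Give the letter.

f

(a) 5-4-2-2-3 → violates
(b) 2-3-4 → violates
(c) 1-2-2 → violates
(d) 1-2-1-2-1 → violates
(e) 2-2-1 → violates
(f) 4-3-2-1 → obeys
(g) 5-3-1-1 → violates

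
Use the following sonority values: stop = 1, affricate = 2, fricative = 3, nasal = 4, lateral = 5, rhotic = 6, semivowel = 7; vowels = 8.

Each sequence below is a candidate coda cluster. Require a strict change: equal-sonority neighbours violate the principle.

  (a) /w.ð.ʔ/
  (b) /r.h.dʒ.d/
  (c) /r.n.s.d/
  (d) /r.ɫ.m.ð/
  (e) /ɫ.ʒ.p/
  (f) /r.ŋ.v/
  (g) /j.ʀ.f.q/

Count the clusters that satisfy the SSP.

7

(a) /w.ð.ʔ/: profile 7-3-1 — obeys.
(b) /r.h.dʒ.d/: profile 6-3-2-1 — obeys.
(c) /r.n.s.d/: profile 6-4-3-1 — obeys.
(d) /r.ɫ.m.ð/: profile 6-5-4-3 — obeys.
(e) /ɫ.ʒ.p/: profile 5-3-1 — obeys.
(f) /r.ŋ.v/: profile 6-4-3 — obeys.
(g) /j.ʀ.f.q/: profile 7-6-3-1 — obeys.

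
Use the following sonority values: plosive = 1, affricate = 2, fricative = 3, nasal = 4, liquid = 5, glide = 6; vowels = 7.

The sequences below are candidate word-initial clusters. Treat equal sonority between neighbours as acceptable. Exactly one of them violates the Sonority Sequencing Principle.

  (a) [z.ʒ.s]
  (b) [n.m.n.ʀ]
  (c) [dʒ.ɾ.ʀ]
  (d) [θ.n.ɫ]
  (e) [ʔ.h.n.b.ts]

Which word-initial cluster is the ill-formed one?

e

(a) sonority 3-3-3: well-formed.
(b) sonority 4-4-4-5: well-formed.
(c) sonority 2-5-5: well-formed.
(d) sonority 3-4-5: well-formed.
(e) sonority 1-3-4-1-2: ill-formed.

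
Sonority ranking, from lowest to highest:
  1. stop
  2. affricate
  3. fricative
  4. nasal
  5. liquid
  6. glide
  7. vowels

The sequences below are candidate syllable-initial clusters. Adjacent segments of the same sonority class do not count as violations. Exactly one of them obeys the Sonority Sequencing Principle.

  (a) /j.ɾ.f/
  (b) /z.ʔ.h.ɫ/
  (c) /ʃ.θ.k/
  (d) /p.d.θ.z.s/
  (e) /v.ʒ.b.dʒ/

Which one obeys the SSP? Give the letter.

d

(a) /j.ɾ.f/: profile 6-5-3 — violates.
(b) /z.ʔ.h.ɫ/: profile 3-1-3-5 — violates.
(c) /ʃ.θ.k/: profile 3-3-1 — violates.
(d) /p.d.θ.z.s/: profile 1-1-3-3-3 — obeys.
(e) /v.ʒ.b.dʒ/: profile 3-3-1-2 — violates.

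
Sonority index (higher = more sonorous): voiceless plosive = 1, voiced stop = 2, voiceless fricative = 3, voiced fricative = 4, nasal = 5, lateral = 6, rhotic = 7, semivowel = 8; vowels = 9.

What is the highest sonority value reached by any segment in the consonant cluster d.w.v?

/d/ — voiced stop, sonority 2.
/w/ — semivowel, sonority 8.
/v/ — voiced fricative, sonority 4.
The maximum is 8.

8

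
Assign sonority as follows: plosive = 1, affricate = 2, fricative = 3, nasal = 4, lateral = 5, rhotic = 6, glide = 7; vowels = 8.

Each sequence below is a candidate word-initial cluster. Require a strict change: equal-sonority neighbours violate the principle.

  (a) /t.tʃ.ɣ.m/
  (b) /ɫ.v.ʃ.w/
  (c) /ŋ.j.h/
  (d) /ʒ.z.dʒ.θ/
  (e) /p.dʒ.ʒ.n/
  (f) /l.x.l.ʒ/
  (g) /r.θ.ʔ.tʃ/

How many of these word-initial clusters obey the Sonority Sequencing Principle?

2

(a) sonority 1-2-3-4: well-formed.
(b) sonority 5-3-3-7: ill-formed.
(c) sonority 4-7-3: ill-formed.
(d) sonority 3-3-2-3: ill-formed.
(e) sonority 1-2-3-4: well-formed.
(f) sonority 5-3-5-3: ill-formed.
(g) sonority 6-3-1-2: ill-formed.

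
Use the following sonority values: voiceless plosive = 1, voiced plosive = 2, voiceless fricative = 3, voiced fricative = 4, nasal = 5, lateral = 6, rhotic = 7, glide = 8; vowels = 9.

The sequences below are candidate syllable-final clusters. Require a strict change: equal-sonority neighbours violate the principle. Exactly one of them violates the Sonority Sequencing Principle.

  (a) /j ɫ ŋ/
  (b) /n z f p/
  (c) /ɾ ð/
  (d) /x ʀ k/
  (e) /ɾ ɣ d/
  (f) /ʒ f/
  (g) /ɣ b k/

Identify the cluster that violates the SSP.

(a) 8-6-5 → obeys
(b) 5-4-3-1 → obeys
(c) 7-4 → obeys
(d) 3-7-1 → violates
(e) 7-4-2 → obeys
(f) 4-3 → obeys
(g) 4-2-1 → obeys

d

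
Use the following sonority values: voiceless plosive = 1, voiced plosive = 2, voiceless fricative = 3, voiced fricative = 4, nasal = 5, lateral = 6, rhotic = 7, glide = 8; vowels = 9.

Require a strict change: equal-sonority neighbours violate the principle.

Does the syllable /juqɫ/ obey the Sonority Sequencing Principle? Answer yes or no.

Onset: /j/ is a glide (sonority 8); then the nucleus /u/ (sonority 9).
Onset profile 8-9 — rises to the nucleus.
Coda: /q/ is a voiceless plosive (sonority 1), /ɫ/ is a lateral (sonority 6).
Coda profile 9-1-6 — does not strictly fall throughout.

no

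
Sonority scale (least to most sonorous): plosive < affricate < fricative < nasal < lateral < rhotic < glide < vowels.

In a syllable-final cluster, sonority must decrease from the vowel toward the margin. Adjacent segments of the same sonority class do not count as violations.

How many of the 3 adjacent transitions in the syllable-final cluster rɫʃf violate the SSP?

0

/r/ — rhotic, sonority 6.
/ɫ/ — lateral, sonority 5.
/ʃ/ — fricative, sonority 3.
/f/ — fricative, sonority 3.
/r/→/ɫ/: 6→5 (falls) — ok.
/ɫ/→/ʃ/: 5→3 (falls) — ok.
/ʃ/→/f/: 3→3 (plateau, allowed) — ok.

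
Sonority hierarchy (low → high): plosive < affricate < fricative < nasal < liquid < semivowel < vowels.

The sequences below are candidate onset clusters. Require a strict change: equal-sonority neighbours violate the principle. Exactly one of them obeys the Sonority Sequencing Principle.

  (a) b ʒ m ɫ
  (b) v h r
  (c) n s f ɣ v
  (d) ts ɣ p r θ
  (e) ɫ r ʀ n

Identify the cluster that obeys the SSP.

a

(a) sonority 1-3-4-5: well-formed.
(b) sonority 3-3-5: ill-formed.
(c) sonority 4-3-3-3-3: ill-formed.
(d) sonority 2-3-1-5-3: ill-formed.
(e) sonority 5-5-5-4: ill-formed.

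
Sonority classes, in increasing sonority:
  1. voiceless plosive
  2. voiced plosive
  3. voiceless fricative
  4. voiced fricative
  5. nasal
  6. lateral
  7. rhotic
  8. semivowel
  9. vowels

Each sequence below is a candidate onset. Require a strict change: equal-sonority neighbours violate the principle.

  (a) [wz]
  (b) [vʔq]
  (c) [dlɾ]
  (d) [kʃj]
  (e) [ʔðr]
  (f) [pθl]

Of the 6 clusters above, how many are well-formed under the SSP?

(a) [wz]: profile 8-4 — violates.
(b) [vʔq]: profile 4-1-1 — violates.
(c) [dlɾ]: profile 2-6-7 — obeys.
(d) [kʃj]: profile 1-3-8 — obeys.
(e) [ʔðr]: profile 1-4-7 — obeys.
(f) [pθl]: profile 1-3-6 — obeys.

4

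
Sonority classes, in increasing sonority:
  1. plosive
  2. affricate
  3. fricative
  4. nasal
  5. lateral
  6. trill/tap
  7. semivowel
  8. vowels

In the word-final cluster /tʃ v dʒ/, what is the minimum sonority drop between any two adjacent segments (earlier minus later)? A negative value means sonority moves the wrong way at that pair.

/tʃ/ — affricate, sonority 2.
/v/ — fricative, sonority 3.
/dʒ/ — affricate, sonority 2.
/tʃ/→/v/: change -1.
/v/→/dʒ/: change +1.
Minimum = -1.

-1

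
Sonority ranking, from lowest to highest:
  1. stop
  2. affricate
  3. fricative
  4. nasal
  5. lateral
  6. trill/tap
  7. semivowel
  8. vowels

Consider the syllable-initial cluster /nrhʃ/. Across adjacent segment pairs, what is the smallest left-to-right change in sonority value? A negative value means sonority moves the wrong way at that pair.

/n/ — nasal, sonority 4.
/r/ — trill/tap, sonority 6.
/h/ — fricative, sonority 3.
/ʃ/ — fricative, sonority 3.
/n/→/r/: change +2.
/r/→/h/: change -3.
/h/→/ʃ/: change +0.
Minimum = -3.

-3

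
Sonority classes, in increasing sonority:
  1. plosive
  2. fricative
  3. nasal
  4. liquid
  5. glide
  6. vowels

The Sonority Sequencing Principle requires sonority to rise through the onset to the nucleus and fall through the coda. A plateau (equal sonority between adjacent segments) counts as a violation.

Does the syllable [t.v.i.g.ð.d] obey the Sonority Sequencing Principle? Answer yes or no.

Onset: /t/ is a plosive (sonority 1), /v/ is a fricative (sonority 2); then the nucleus /i/ (sonority 6).
Onset profile 1-2-6 — rises to the nucleus.
Coda: /g/ is a plosive (sonority 1), /ð/ is a fricative (sonority 2), /d/ is a plosive (sonority 1).
Coda profile 6-1-2-1 — does not strictly fall throughout.

no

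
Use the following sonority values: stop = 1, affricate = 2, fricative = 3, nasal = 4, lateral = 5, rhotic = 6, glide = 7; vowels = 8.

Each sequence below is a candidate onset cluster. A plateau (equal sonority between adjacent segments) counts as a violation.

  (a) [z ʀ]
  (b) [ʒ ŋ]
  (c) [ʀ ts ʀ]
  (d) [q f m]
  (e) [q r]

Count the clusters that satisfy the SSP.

4

(a) [z ʀ]: profile 3-6 — obeys.
(b) [ʒ ŋ]: profile 3-4 — obeys.
(c) [ʀ ts ʀ]: profile 6-2-6 — violates.
(d) [q f m]: profile 1-3-4 — obeys.
(e) [q r]: profile 1-6 — obeys.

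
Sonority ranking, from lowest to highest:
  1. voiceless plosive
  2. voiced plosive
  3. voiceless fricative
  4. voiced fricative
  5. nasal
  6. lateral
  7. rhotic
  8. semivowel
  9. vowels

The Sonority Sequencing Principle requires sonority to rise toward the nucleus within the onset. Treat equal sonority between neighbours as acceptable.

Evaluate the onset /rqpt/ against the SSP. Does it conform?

no

/r/: rhotic = 7.
/q/: voiceless plosive = 1.
/p/: voiceless plosive = 1.
/t/: voiceless plosive = 1.
The profile is 7-1-1-1. Between /r/ (7) and /q/ (1) sonority does not rise, so the cluster violates the SSP.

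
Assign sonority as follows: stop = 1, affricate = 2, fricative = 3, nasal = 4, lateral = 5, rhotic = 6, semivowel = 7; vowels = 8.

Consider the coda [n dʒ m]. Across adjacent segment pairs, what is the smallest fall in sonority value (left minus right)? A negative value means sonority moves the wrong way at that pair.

-2

/n/ — nasal, sonority 4.
/dʒ/ — affricate, sonority 2.
/m/ — nasal, sonority 4.
/n/→/dʒ/: change +2.
/dʒ/→/m/: change -2.
Minimum = -2.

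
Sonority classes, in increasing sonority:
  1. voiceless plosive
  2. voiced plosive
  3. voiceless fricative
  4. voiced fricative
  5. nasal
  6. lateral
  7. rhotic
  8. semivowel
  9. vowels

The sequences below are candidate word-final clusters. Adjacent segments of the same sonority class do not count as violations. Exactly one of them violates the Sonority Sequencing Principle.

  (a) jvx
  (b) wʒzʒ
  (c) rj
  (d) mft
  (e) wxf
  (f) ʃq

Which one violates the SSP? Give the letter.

c

(a) 8-4-3 → obeys
(b) 8-4-4-4 → obeys
(c) 7-8 → violates
(d) 5-3-1 → obeys
(e) 8-3-3 → obeys
(f) 3-1 → obeys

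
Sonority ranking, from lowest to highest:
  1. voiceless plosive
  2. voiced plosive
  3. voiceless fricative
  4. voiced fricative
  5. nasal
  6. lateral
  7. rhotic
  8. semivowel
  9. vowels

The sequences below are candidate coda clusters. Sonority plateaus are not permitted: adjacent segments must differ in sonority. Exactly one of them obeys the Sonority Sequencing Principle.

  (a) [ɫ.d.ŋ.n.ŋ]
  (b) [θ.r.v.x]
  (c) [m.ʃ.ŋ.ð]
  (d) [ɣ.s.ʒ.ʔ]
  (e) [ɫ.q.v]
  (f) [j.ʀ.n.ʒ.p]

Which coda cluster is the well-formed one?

(a) 6-2-5-5-5 → violates
(b) 3-7-4-3 → violates
(c) 5-3-5-4 → violates
(d) 4-3-4-1 → violates
(e) 6-1-4 → violates
(f) 8-7-5-4-1 → obeys

f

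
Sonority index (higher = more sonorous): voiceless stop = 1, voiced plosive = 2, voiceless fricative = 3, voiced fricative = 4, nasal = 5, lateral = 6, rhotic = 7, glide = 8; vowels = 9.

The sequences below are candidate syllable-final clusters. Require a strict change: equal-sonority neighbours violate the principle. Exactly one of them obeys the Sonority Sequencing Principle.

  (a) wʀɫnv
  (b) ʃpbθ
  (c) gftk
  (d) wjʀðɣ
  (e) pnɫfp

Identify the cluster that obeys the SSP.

(a) sonority 8-7-6-5-4: well-formed.
(b) sonority 3-1-2-3: ill-formed.
(c) sonority 2-3-1-1: ill-formed.
(d) sonority 8-8-7-4-4: ill-formed.
(e) sonority 1-5-6-3-1: ill-formed.

a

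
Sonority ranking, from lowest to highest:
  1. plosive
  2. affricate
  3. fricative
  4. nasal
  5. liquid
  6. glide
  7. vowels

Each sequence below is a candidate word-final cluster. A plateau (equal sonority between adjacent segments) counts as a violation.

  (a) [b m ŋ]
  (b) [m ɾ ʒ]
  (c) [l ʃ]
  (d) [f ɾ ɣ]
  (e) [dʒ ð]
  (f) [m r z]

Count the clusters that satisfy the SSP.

1

(a) 1-4-4 → violates
(b) 4-5-3 → violates
(c) 5-3 → obeys
(d) 3-5-3 → violates
(e) 2-3 → violates
(f) 4-5-3 → violates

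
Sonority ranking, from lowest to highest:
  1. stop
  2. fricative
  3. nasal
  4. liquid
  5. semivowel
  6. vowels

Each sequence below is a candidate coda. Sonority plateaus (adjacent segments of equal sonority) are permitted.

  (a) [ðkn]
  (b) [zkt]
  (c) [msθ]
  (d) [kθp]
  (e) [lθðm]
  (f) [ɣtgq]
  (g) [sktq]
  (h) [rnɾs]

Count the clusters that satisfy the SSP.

(a) 2-1-3 → violates
(b) 2-1-1 → obeys
(c) 3-2-2 → obeys
(d) 1-2-1 → violates
(e) 4-2-2-3 → violates
(f) 2-1-1-1 → obeys
(g) 2-1-1-1 → obeys
(h) 4-3-4-2 → violates

4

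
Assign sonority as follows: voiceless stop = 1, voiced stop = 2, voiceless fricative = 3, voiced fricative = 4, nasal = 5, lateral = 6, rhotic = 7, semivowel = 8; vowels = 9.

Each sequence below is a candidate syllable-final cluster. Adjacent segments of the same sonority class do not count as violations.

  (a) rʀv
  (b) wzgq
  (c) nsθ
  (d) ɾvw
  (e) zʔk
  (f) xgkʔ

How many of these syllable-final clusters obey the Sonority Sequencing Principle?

5

(a) rʀv: profile 7-7-4 — obeys.
(b) wzgq: profile 8-4-2-1 — obeys.
(c) nsθ: profile 5-3-3 — obeys.
(d) ɾvw: profile 7-4-8 — violates.
(e) zʔk: profile 4-1-1 — obeys.
(f) xgkʔ: profile 3-2-1-1 — obeys.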